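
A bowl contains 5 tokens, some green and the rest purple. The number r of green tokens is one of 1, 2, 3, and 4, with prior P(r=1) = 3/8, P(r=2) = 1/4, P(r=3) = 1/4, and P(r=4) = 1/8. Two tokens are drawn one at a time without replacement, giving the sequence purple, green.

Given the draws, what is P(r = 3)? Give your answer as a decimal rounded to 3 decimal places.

0.300

The likelihood of the observed sequence under each hypothesis: P(data | r = 1) = (4/5)(1/4) = 1/5; P(data | r = 2) = (3/5)(2/4) = 3/10; P(data | r = 3) = (2/5)(3/4) = 3/10; P(data | r = 4) = (1/5)(4/4) = 1/5.
Weighting by the prior gives 3/8 · 1/5 = 3/40, 1/4 · 3/10 = 3/40, 1/4 · 3/10 = 3/40, 1/8 · 1/5 = 1/40; summing to 1/4.
By Bayes' rule, P(r = 3 | data) = (3/40) / (1/4) = 3/10.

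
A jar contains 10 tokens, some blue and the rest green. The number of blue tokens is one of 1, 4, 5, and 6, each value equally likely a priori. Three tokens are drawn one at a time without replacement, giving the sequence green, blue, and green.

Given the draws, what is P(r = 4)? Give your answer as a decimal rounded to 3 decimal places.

The likelihood of the observed sequence under each hypothesis: P(data | r = 1) = (9/10)(1/9)(8/8) = 1/10; P(data | r = 4) = (6/10)(4/9)(5/8) = 1/6; P(data | r = 5) = (5/10)(5/9)(4/8) = 5/36; P(data | r = 6) = (4/10)(6/9)(3/8) = 1/10.
Multiplying each by its prior: 1/4 · 1/10 = 1/40, 1/4 · 1/6 = 1/24, 1/4 · 5/36 = 5/144, 1/4 · 1/10 = 1/40; summing to 91/720.
By Bayes' rule, P(r = 4 | data) = (1/24) / (91/720) = 30/91.

0.330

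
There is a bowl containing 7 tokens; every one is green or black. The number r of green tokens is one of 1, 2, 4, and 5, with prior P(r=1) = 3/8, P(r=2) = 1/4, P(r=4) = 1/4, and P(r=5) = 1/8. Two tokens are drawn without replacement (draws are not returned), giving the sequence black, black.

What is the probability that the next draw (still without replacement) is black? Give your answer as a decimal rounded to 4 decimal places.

0.6833

Compute the likelihood of the observed sequence for each case: P(data | r = 1) = (6/7)(5/6) = 5/7; P(data | r = 2) = (5/7)(4/6) = 10/21; P(data | r = 4) = (3/7)(2/6) = 1/7; P(data | r = 5) = (2/7)(1/6) = 1/21.
Weighting by the prior gives 3/8 · 5/7 = 15/56, 1/4 · 10/21 = 5/42, 1/4 · 1/7 = 1/28, 1/8 · 1/21 = 1/168; with total 3/7.
Dividing through by the total gives posterior P(r = 1 | data) = 5/8, P(r = 2 | data) = 5/18, P(r = 4 | data) = 1/12, P(r = 5 | data) = 1/72.
The predictive probability is P(black next | data) = (4/5)(5/8) + (3/5)(5/18) + (1/5)(1/12) + (0)(1/72) = 41/60.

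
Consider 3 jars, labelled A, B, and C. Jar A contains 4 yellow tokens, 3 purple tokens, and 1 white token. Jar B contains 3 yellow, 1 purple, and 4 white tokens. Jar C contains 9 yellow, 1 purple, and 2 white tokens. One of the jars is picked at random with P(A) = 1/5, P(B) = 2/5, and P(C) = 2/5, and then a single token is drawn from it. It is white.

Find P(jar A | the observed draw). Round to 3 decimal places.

The likelihood of this draw under each hypothesis: P(data | jar A) = (1/8) = 1/8; P(data | jar B) = (4/8) = 1/2; P(data | jar C) = (2/12) = 1/6.
The prior-weighted likelihoods are 1/5 · 1/8 = 1/40, 2/5 · 1/2 = 1/5, 2/5 · 1/6 = 1/15; with total 7/24.
Therefore the posterior P(jar A | data) = (1/40) / (7/24) = 3/35.

0.086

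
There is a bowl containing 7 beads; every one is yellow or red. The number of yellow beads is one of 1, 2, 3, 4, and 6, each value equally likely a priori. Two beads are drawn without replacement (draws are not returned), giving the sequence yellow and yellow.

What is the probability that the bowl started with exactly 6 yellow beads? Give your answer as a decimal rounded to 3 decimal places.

0.600

For each hypothesis, P(data | H) works out to: P(data | r = 1) = (1/7)(0/6) = 0; P(data | r = 2) = (2/7)(1/6) = 1/21; P(data | r = 3) = (3/7)(2/6) = 1/7; P(data | r = 4) = (4/7)(3/6) = 2/7; P(data | r = 6) = (6/7)(5/6) = 5/7.
Multiplying each by its prior: 1/5 · 0 = 0, 1/5 · 1/21 = 1/105, 1/5 · 1/7 = 1/35, 1/5 · 2/7 = 2/35, 1/5 · 5/7 = 1/7; with total 5/21.
Hence P(r = 6 | data) = (1/7) / (5/21) = 3/5.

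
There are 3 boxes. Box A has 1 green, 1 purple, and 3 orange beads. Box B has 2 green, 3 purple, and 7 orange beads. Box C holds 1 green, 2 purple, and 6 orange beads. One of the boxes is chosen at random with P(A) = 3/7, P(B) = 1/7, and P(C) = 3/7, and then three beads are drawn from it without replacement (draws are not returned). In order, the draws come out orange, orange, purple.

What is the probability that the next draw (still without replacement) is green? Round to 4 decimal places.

Under each hypothesis, the probability of the observed sequence is: P(data | box A) = (3/5)(2/4)(1/3) = 0.1; P(data | box B) = (7/12)(6/11)(3/10) = 0.095455; P(data | box C) = (6/9)(5/8)(2/7) = 0.11905.
Weighting by the prior gives 3/7 · 0.1 = 0.042857, 1/7 · 0.095455 = 0.013636, 3/7 · 0.11905 = 0.05102; with total 0.10751.
Dividing through by the total gives posterior P(box A | data) = 0.39862, P(box B | data) = 0.12683, P(box C | data) = 0.47455.
So P(green next | data) = Σ P(green next | H) P(H | data) = (1/2)(0.39862) + (2/9)(0.12683) + (1/6)(0.47455) = 0.30659.

0.3066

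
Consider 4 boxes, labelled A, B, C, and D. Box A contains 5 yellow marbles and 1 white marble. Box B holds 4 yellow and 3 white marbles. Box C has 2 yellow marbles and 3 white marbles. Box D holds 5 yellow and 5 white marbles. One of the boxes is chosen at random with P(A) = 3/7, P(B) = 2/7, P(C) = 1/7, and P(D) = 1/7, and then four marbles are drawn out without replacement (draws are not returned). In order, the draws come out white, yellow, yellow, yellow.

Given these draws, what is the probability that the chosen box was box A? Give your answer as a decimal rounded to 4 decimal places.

0.6840

The likelihood of the observed sequence under each hypothesis: P(data | box A) = (1/6)(5/5)(4/4)(3/3) = 0.16667; P(data | box B) = (3/7)(4/6)(3/5)(2/4) = 0.085714; P(data | box C) = (3/5)(2/4)(1/3)(0/2) = 0; P(data | box D) = (5/10)(5/9)(4/8)(3/7) = 0.059524.
Weighting by the prior gives 3/7 · 0.16667 = 0.071429, 2/7 · 0.085714 = 0.02449, 1/7 · 0 = 0, 1/7 · 0.059524 = 0.0085034; summing to 0.10442.
So P(box A | data) = (0.071429) / (0.10442) = 0.68404.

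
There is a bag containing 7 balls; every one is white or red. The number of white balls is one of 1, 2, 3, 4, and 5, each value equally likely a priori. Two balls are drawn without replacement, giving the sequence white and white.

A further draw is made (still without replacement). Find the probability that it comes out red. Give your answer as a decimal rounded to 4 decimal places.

0.5500

Compute the likelihood of the observed sequence for each case: P(data | r = 1) = (1/7)(0/6) = 0; P(data | r = 2) = (2/7)(1/6) = 1/21; P(data | r = 3) = (3/7)(2/6) = 1/7; P(data | r = 4) = (4/7)(3/6) = 2/7; P(data | r = 5) = (5/7)(4/6) = 10/21.
The prior-weighted likelihoods are 1/5 · 0 = 0, 1/5 · 1/21 = 1/105, 1/5 · 1/7 = 1/35, 1/5 · 2/7 = 2/35, 1/5 · 10/21 = 2/21; these sum to 4/21.
Dividing through by the total gives posterior P(r = 1 | data) = 0, P(r = 2 | data) = 1/20, P(r = 3 | data) = 3/20, P(r = 4 | data) = 3/10, P(r = 5 | data) = 1/2.
Averaging over the posterior, P(red next | data) = (1)(1/20) + (4/5)(3/20) + (3/5)(3/10) + (2/5)(1/2) = 11/20.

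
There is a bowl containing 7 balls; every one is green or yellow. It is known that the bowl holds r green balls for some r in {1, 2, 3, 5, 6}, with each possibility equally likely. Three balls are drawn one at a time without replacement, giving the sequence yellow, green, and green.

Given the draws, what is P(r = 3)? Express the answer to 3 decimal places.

Under each hypothesis, the probability of the observed sequence is: P(data | r = 1) = (6/7)(1/6)(0/5) = 0; P(data | r = 2) = (5/7)(2/6)(1/5) = 1/21; P(data | r = 3) = (4/7)(3/6)(2/5) = 4/35; P(data | r = 5) = (2/7)(5/6)(4/5) = 4/21; P(data | r = 6) = (1/7)(6/6)(5/5) = 1/7.
Weighting by the prior gives 1/5 · 0 = 0, 1/5 · 1/21 = 1/105, 1/5 · 4/35 = 4/175, 1/5 · 4/21 = 4/105, 1/5 · 1/7 = 1/35; with total 52/525.
By Bayes' rule, P(r = 3 | data) = (4/175) / (52/525) = 3/13.

0.231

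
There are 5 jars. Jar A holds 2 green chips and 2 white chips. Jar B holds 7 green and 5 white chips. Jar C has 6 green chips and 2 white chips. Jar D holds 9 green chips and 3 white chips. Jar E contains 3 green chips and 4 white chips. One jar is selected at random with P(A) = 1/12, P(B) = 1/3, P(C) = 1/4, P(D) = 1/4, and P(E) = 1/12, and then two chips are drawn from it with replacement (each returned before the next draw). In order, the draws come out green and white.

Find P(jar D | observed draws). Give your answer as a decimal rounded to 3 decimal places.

The likelihood of the observed sequence under each hypothesis: P(data | jar A) = (2/4)(2/4) = 0.25; P(data | jar B) = (7/12)(5/12) = 0.24306; P(data | jar C) = (6/8)(2/8) = 0.1875; P(data | jar D) = (9/12)(3/12) = 0.1875; P(data | jar E) = (3/7)(4/7) = 0.2449.
The prior-weighted likelihoods are 1/12 · 0.25 = 0.020833, 1/3 · 0.24306 = 0.081019, 1/4 · 0.1875 = 0.046875, 1/4 · 0.1875 = 0.046875, 1/12 · 0.2449 = 0.020408; these sum to 0.21601.
By Bayes' rule, P(jar D | data) = (0.046875) / (0.21601) = 0.217.

0.217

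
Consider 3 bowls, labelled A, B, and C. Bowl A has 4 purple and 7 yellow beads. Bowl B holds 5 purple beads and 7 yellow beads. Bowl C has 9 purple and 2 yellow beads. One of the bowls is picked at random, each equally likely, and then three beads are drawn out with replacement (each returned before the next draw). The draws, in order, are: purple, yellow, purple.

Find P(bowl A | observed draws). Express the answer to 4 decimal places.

Compute the likelihood of the observed sequence for each case: P(data | bowl A) = (4/11)(7/11)(4/11) = 0.084147; P(data | bowl B) = (5/12)(7/12)(5/12) = 0.10127; P(data | bowl C) = (9/11)(2/11)(9/11) = 0.12171.
Multiplying each by its prior: 1/3 · 0.084147 = 0.028049, 1/3 · 0.10127 = 0.033758, 1/3 · 0.12171 = 0.040571; these sum to 0.10238.
So P(bowl A | data) = (0.028049) / (0.10238) = 0.27398.

0.2740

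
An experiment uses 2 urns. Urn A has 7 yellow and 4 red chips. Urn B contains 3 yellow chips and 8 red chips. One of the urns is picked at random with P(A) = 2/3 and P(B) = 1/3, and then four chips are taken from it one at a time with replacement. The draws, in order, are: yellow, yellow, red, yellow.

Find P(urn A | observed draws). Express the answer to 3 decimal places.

The likelihood of the observed sequence under each hypothesis: P(data | urn A) = (7/11)(7/11)(4/11)(7/11) = 0.093709; P(data | urn B) = (3/11)(3/11)(8/11)(3/11) = 0.014753.
Weighting by the prior gives 2/3 · 0.093709 = 0.062473, 1/3 · 0.014753 = 0.0049177; with total 0.067391.
By Bayes' rule, P(urn A | data) = (0.062473) / (0.067391) = 0.92703.

0.927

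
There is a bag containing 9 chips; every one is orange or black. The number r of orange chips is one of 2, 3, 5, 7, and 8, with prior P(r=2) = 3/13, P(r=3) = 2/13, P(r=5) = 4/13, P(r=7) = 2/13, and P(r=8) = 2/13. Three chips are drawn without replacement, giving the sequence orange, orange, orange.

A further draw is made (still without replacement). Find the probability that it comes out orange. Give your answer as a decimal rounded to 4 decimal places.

Under each hypothesis, the probability of the observed sequence is: P(data | r = 2) = (2/9)(1/8)(0/7) = 0; P(data | r = 3) = (3/9)(2/8)(1/7) = 1/84; P(data | r = 5) = (5/9)(4/8)(3/7) = 5/42; P(data | r = 7) = (7/9)(6/8)(5/7) = 5/12; P(data | r = 8) = (8/9)(7/8)(6/7) = 2/3.
The prior-weighted likelihoods are 3/13 · 0 = 0, 2/13 · 1/84 = 1/546, 4/13 · 5/42 = 10/273, 2/13 · 5/12 = 5/78, 2/13 · 2/3 = 4/39; summing to 8/39.
Normalising, the posterior is P(r = 2 | data) = 0, P(r = 3 | data) = 1/112, P(r = 5 | data) = 5/28, P(r = 7 | data) = 5/16, P(r = 8 | data) = 1/2.
Averaging over the posterior, P(orange next | data) = (0)(1/112) + (1/3)(5/28) + (2/3)(5/16) + (5/6)(1/2) = 115/168.

0.6845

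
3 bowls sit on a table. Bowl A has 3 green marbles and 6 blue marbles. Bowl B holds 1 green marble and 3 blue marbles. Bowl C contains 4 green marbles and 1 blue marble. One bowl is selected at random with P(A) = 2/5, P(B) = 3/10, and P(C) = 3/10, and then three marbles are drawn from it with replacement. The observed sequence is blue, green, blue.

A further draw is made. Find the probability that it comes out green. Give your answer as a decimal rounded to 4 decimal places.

0.3420

Under each hypothesis, the probability of the observed sequence is: P(data | bowl A) = (6/9)(3/9)(6/9) = 0.14815; P(data | bowl B) = (3/4)(1/4)(3/4) = 0.14062; P(data | bowl C) = (1/5)(4/5)(1/5) = 0.032.
Weighting by the prior gives 2/5 · 0.14815 = 0.059259, 3/10 · 0.14062 = 0.042188, 3/10 · 0.032 = 0.0096; these sum to 0.11105.
The posterior is then P(bowl A | data) = 0.53364, P(bowl B | data) = 0.37991, P(bowl C | data) = 0.08645.
Averaging over the posterior, P(green next | data) = (1/3)(0.53364) + (1/4)(0.37991) + (4/5)(0.08645) = 0.34202.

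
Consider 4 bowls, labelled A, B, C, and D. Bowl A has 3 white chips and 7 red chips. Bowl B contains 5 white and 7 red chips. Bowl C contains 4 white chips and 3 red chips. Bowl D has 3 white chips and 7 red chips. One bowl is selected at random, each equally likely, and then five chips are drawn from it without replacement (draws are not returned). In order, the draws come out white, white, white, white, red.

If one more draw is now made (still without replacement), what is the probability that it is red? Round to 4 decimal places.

The likelihood of the observed sequence under each hypothesis: P(data | bowl A) = (3/10)(2/9)(1/8)(0/7) = 0; P(data | bowl B) = (5/12)(4/11)(3/10)(2/9)(7/8) = 0.0088384; P(data | bowl C) = (4/7)(3/6)(2/5)(1/4)(3/3) = 0.028571; P(data | bowl D) = (3/10)(2/9)(1/8)(0/7) = 0.
The prior-weighted likelihoods are 1/4 · 0 = 0, 1/4 · 0.0088384 = 0.0022096, 1/4 · 0.028571 = 0.0071429, 1/4 · 0 = 0; these sum to 0.0093525.
Dividing through by the total gives posterior P(bowl A | data) = 0, P(bowl B | data) = 0.23626, P(bowl C | data) = 0.76374, P(bowl D | data) = 0.
Averaging over the posterior, P(red next | data) = (6/7)(0.23626) + (1)(0.76374) = 0.96625.

0.9662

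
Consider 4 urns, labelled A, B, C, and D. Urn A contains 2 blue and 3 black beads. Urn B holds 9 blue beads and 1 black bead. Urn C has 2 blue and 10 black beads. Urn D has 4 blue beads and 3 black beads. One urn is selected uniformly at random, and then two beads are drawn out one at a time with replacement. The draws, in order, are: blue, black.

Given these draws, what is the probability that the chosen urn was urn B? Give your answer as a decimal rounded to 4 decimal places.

0.1261

The likelihood of the observed sequence under each hypothesis: P(data | urn A) = (2/5)(3/5) = 0.24; P(data | urn B) = (9/10)(1/10) = 0.09; P(data | urn C) = (2/12)(10/12) = 0.13889; P(data | urn D) = (4/7)(3/7) = 0.2449.
Weighting by the prior gives 1/4 · 0.24 = 0.06, 1/4 · 0.09 = 0.0225, 1/4 · 0.13889 = 0.034722, 1/4 · 0.2449 = 0.061224; these sum to 0.17845.
Therefore the posterior P(urn B | data) = (0.0225) / (0.17845) = 0.12609.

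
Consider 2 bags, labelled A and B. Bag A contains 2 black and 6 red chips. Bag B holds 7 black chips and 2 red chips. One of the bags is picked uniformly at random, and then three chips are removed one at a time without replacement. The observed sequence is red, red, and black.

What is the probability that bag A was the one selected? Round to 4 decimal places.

Compute the likelihood of the observed sequence for each case: P(data | bag A) = (6/8)(5/7)(2/6) = 5/28; P(data | bag B) = (2/9)(1/8)(7/7) = 1/36.
The prior-weighted likelihoods are 1/2 · 5/28 = 5/56, 1/2 · 1/36 = 1/72; with total 13/126.
By Bayes' rule, P(bag A | data) = (5/56) / (13/126) = 45/52.

0.8654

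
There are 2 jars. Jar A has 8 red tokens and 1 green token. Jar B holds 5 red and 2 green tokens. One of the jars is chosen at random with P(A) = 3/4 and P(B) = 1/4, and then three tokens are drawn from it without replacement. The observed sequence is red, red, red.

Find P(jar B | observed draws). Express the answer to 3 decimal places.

Compute the likelihood of the observed sequence for each case: P(data | jar A) = (8/9)(7/8)(6/7) = 2/3; P(data | jar B) = (5/7)(4/6)(3/5) = 2/7.
Multiplying each by its prior: 3/4 · 2/3 = 1/2, 1/4 · 2/7 = 1/14; summing to 4/7.
By Bayes' rule, P(jar B | data) = (1/14) / (4/7) = 1/8.

0.125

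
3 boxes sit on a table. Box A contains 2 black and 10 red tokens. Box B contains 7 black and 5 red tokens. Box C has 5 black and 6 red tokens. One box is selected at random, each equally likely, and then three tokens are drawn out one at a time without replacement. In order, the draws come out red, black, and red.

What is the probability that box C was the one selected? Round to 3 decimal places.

For each hypothesis, P(data | H) works out to: P(data | box A) = (10/12)(2/11)(9/10) = 3/22; P(data | box B) = (5/12)(7/11)(4/10) = 7/66; P(data | box C) = (6/11)(5/10)(5/9) = 5/33.
Multiplying each by its prior: 1/3 · 3/22 = 1/22, 1/3 · 7/66 = 7/198, 1/3 · 5/33 = 5/99; these sum to 13/99.
Therefore the posterior P(box C | data) = (5/99) / (13/99) = 5/13.

0.385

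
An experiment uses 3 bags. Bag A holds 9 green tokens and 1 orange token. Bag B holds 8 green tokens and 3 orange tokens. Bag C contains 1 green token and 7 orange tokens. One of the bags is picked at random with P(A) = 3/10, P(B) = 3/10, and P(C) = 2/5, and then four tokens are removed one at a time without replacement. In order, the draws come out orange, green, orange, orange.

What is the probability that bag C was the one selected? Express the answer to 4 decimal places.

0.9649

Under each hypothesis, the probability of the observed sequence is: P(data | bag A) = (1/10)(9/9)(0/8) = 0; P(data | bag B) = (3/11)(8/10)(2/9)(1/8) = 0.0060606; P(data | bag C) = (7/8)(1/7)(6/6)(5/5) = 0.125.
The prior-weighted likelihoods are 3/10 · 0 = 0, 3/10 · 0.0060606 = 0.0018182, 2/5 · 0.125 = 0.05; with total 0.051818.
Therefore the posterior P(bag C | data) = (0.05) / (0.051818) = 0.96491.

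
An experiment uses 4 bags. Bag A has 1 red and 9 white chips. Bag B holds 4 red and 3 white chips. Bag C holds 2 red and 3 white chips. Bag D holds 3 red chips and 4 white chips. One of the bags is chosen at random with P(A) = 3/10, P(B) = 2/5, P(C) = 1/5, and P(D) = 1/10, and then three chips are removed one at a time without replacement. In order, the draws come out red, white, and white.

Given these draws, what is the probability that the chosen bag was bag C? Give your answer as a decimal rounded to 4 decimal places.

For each hypothesis, P(data | H) works out to: P(data | bag A) = (1/10)(9/9)(8/8) = 1/10; P(data | bag B) = (4/7)(3/6)(2/5) = 4/35; P(data | bag C) = (2/5)(3/4)(2/3) = 1/5; P(data | bag D) = (3/7)(4/6)(3/5) = 6/35.
Weighting by the prior gives 3/10 · 1/10 = 3/100, 2/5 · 4/35 = 8/175, 1/5 · 1/5 = 1/25, 1/10 · 6/35 = 3/175; summing to 93/700.
So P(bag C | data) = (1/25) / (93/700) = 28/93.

0.3011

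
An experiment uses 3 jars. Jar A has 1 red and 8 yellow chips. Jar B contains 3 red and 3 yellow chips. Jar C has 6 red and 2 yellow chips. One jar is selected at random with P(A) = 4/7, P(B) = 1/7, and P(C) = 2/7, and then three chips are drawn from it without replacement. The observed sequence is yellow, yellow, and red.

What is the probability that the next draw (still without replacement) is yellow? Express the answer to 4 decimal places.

0.7426

The likelihood of the observed sequence under each hypothesis: P(data | jar A) = (8/9)(7/8)(1/7) = 0.11111; P(data | jar B) = (3/6)(2/5)(3/4) = 0.15; P(data | jar C) = (2/8)(1/7)(6/6) = 0.035714.
Multiplying each by its prior: 4/7 · 0.11111 = 0.063492, 1/7 · 0.15 = 0.021429, 2/7 · 0.035714 = 0.010204; summing to 0.095125.
The posterior is then P(jar A | data) = 0.66746, P(jar B | data) = 0.22527, P(jar C | data) = 0.10727.
Averaging over the posterior, P(yellow next | data) = (1)(0.66746) + (1/3)(0.22527) + (0)(0.10727) = 0.74255.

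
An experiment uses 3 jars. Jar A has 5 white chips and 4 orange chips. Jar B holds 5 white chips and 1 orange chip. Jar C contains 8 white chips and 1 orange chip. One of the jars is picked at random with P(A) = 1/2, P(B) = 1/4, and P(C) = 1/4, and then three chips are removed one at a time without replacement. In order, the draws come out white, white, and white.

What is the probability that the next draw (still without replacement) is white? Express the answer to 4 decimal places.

0.6893

The likelihood of the observed sequence under each hypothesis: P(data | jar A) = (5/9)(4/8)(3/7) = 5/42; P(data | jar B) = (5/6)(4/5)(3/4) = 1/2; P(data | jar C) = (8/9)(7/8)(6/7) = 2/3.
Multiplying each by its prior: 1/2 · 5/42 = 5/84, 1/4 · 1/2 = 1/8, 1/4 · 2/3 = 1/6; with total 59/168.
The posterior is then P(jar A | data) = 10/59, P(jar B | data) = 21/59, P(jar C | data) = 28/59.
The predictive probability is P(white next | data) = (1/3)(10/59) + (2/3)(21/59) + (5/6)(28/59) = 122/177.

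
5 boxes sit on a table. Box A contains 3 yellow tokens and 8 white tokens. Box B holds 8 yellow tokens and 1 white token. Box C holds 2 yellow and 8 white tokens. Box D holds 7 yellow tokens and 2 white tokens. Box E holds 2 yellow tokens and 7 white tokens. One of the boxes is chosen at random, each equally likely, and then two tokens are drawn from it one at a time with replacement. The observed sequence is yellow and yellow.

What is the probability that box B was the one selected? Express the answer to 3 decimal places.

Under each hypothesis, the probability of the observed sequence is: P(data | box A) = (3/11)(3/11) = 0.07438; P(data | box B) = (8/9)(8/9) = 0.79012; P(data | box C) = (2/10)(2/10) = 0.04; P(data | box D) = (7/9)(7/9) = 0.60494; P(data | box E) = (2/9)(2/9) = 0.049383.
Multiplying each by its prior: 1/5 · 0.07438 = 0.014876, 1/5 · 0.79012 = 0.15802, 1/5 · 0.04 = 0.008, 1/5 · 0.60494 = 0.12099, 1/5 · 0.049383 = 0.0098765; summing to 0.31176.
By Bayes' rule, P(box B | data) = (0.15802) / (0.31176) = 0.50687.

0.507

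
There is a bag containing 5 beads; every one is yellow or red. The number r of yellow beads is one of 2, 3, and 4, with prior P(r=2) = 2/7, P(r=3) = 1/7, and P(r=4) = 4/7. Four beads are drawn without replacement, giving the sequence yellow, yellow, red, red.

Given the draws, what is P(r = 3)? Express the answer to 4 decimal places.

0.3333

For each hypothesis, P(data | H) works out to: P(data | r = 2) = (2/5)(1/4)(3/3)(2/2) = 1/10; P(data | r = 3) = (3/5)(2/4)(2/3)(1/2) = 1/10; P(data | r = 4) = (4/5)(3/4)(1/3)(0/2) = 0.
Weighting by the prior gives 2/7 · 1/10 = 1/35, 1/7 · 1/10 = 1/70, 4/7 · 0 = 0; these sum to 3/70.
Therefore the posterior P(r = 3 | data) = (1/70) / (3/70) = 1/3.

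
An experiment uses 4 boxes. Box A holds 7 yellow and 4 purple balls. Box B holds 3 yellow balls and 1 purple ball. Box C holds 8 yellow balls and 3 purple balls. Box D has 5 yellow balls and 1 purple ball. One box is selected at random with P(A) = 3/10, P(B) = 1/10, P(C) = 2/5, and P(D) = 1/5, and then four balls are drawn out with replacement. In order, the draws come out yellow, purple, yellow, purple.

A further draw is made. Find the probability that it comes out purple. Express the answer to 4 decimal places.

For each hypothesis, P(data | H) works out to: P(data | box A) = (7/11)(4/11)(7/11)(4/11) = 0.053548; P(data | box B) = (3/4)(1/4)(3/4)(1/4) = 0.035156; P(data | box C) = (8/11)(3/11)(8/11)(3/11) = 0.039342; P(data | box D) = (5/6)(1/6)(5/6)(1/6) = 0.01929.
Multiplying each by its prior: 3/10 · 0.053548 = 0.016064, 1/10 · 0.035156 = 0.0035156, 2/5 · 0.039342 = 0.015737, 1/5 · 0.01929 = 0.003858; summing to 0.039175.
Dividing through by the total gives posterior P(box A | data) = 0.41007, P(box B | data) = 0.089742, P(box C | data) = 0.4017, P(box D | data) = 0.098482.
So P(purple next | data) = Σ P(purple next | H) P(H | data) = (4/11)(0.41007) + (1/4)(0.089742) + (3/11)(0.4017) + (1/6)(0.098482) = 0.29752.

0.2975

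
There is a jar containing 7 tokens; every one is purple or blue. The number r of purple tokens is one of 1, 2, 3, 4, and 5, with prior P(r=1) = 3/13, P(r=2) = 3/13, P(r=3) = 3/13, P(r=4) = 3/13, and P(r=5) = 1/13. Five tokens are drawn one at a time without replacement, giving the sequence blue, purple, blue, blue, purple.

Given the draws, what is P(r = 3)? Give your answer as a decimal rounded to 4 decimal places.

Compute the likelihood of the observed sequence for each case: P(data | r = 1) = (6/7)(1/6)(5/5)(4/4)(0/3) = 0; P(data | r = 2) = (5/7)(2/6)(4/5)(3/4)(1/3) = 1/21; P(data | r = 3) = (4/7)(3/6)(3/5)(2/4)(2/3) = 2/35; P(data | r = 4) = (3/7)(4/6)(2/5)(1/4)(3/3) = 1/35; P(data | r = 5) = (2/7)(5/6)(1/5)(0/4) = 0.
The prior-weighted likelihoods are 3/13 · 0 = 0, 3/13 · 1/21 = 1/91, 3/13 · 2/35 = 6/455, 3/13 · 1/35 = 3/455, 1/13 · 0 = 0; these sum to 2/65.
By Bayes' rule, P(r = 3 | data) = (6/455) / (2/65) = 3/7.

0.4286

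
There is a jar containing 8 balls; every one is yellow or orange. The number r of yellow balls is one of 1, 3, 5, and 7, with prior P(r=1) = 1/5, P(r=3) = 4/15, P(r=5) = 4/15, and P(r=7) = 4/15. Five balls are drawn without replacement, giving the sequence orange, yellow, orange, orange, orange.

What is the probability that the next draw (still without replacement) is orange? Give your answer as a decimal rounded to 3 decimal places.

Under each hypothesis, the probability of the observed sequence is: P(data | r = 1) = (7/8)(1/7)(6/6)(5/5)(4/4) = 1/8; P(data | r = 3) = (5/8)(3/7)(4/6)(3/5)(2/4) = 3/56; P(data | r = 5) = (3/8)(5/7)(2/6)(1/5)(0/4) = 0; P(data | r = 7) = (1/8)(7/7)(0/6) = 0.
The prior-weighted likelihoods are 1/5 · 1/8 = 1/40, 4/15 · 3/56 = 1/70, 4/15 · 0 = 0, 4/15 · 0 = 0; with total 11/280.
The posterior is then P(r = 1 | data) = 7/11, P(r = 3 | data) = 4/11, P(r = 5 | data) = 0, P(r = 7 | data) = 0.
The predictive probability is P(orange next | data) = (1)(7/11) + (1/3)(4/11) = 25/33.

0.758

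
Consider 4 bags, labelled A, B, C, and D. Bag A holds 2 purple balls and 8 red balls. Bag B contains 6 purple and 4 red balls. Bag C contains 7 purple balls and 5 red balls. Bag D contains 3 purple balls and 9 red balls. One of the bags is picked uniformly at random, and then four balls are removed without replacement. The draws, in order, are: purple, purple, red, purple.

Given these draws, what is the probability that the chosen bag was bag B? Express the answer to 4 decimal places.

The likelihood of the observed sequence under each hypothesis: P(data | bag A) = (2/10)(1/9)(8/8)(0/7) = 0; P(data | bag B) = (6/10)(5/9)(4/8)(4/7) = 0.095238; P(data | bag C) = (7/12)(6/11)(5/10)(5/9) = 0.088384; P(data | bag D) = (3/12)(2/11)(9/10)(1/9) = 0.0045455.
The prior-weighted likelihoods are 1/4 · 0 = 0, 1/4 · 0.095238 = 0.02381, 1/4 · 0.088384 = 0.022096, 1/4 · 0.0045455 = 0.0011364; these sum to 0.047042.
Therefore the posterior P(bag B | data) = (0.02381) / (0.047042) = 0.50613.

0.5061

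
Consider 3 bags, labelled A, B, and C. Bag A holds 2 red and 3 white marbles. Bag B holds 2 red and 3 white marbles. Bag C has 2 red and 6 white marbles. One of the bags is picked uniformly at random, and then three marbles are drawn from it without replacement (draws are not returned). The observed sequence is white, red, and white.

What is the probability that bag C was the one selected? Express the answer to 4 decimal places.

Under each hypothesis, the probability of the observed sequence is: P(data | bag A) = (3/5)(2/4)(2/3) = 1/5; P(data | bag B) = (3/5)(2/4)(2/3) = 1/5; P(data | bag C) = (6/8)(2/7)(5/6) = 5/28.
The prior-weighted likelihoods are 1/3 · 1/5 = 1/15, 1/3 · 1/5 = 1/15, 1/3 · 5/28 = 5/84; these sum to 27/140.
Hence P(bag C | data) = (5/84) / (27/140) = 25/81.

0.3086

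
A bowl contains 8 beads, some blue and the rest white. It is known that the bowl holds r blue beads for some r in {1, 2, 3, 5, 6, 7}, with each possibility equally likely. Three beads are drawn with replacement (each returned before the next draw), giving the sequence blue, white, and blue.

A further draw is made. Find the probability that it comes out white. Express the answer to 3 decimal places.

0.384

Compute the likelihood of the observed sequence for each case: P(data | r = 1) = (1/8)(7/8)(1/8) = 0.013672; P(data | r = 2) = (2/8)(6/8)(2/8) = 0.046875; P(data | r = 3) = (3/8)(5/8)(3/8) = 0.087891; P(data | r = 5) = (5/8)(3/8)(5/8) = 0.14648; P(data | r = 6) = (6/8)(2/8)(6/8) = 0.14062; P(data | r = 7) = (7/8)(1/8)(7/8) = 0.095703.
The prior-weighted likelihoods are 1/6 · 0.013672 = 0.0022786, 1/6 · 0.046875 = 0.0078125, 1/6 · 0.087891 = 0.014648, 1/6 · 0.14648 = 0.024414, 1/6 · 0.14062 = 0.023438, 1/6 · 0.095703 = 0.015951; summing to 0.088542.
Normalising, the posterior is P(r = 1 | data) = 0.025735, P(r = 2 | data) = 0.088235, P(r = 3 | data) = 0.16544, P(r = 5 | data) = 0.27574, P(r = 6 | data) = 0.26471, P(r = 7 | data) = 0.18015.
The predictive probability is P(white next | data) = (7/8)(0.025735) + (3/4)(0.088235) + (5/8)(0.16544) + (3/8)(0.27574) + (1/4)(0.26471) + (1/8)(0.18015) = 0.38419.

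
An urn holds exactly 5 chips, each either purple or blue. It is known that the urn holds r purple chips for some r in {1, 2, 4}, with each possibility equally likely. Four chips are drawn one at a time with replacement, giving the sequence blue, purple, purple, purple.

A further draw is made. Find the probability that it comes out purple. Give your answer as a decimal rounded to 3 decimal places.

0.670

The likelihood of the observed sequence under each hypothesis: P(data | r = 1) = (4/5)(1/5)(1/5)(1/5) = 0.0064; P(data | r = 2) = (3/5)(2/5)(2/5)(2/5) = 0.0384; P(data | r = 4) = (1/5)(4/5)(4/5)(4/5) = 0.1024.
Weighting by the prior gives 1/3 · 0.0064 = 0.0021333, 1/3 · 0.0384 = 0.0128, 1/3 · 0.1024 = 0.034133; summing to 0.049067.
Dividing through by the total gives posterior P(r = 1 | data) = 0.043478, P(r = 2 | data) = 0.26087, P(r = 4 | data) = 0.69565.
So P(purple next | data) = Σ P(purple next | H) P(H | data) = (1/5)(0.043478) + (2/5)(0.26087) + (4/5)(0.69565) = 0.66957.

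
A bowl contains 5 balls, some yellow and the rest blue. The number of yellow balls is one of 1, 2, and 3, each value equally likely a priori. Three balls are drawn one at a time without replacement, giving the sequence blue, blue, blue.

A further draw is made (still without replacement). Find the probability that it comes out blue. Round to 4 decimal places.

Compute the likelihood of the observed sequence for each case: P(data | r = 1) = (4/5)(3/4)(2/3) = 2/5; P(data | r = 2) = (3/5)(2/4)(1/3) = 1/10; P(data | r = 3) = (2/5)(1/4)(0/3) = 0.
Multiplying each by its prior: 1/3 · 2/5 = 2/15, 1/3 · 1/10 = 1/30, 1/3 · 0 = 0; with total 1/6.
Dividing through by the total gives posterior P(r = 1 | data) = 4/5, P(r = 2 | data) = 1/5, P(r = 3 | data) = 0.
Averaging over the posterior, P(blue next | data) = (1/2)(4/5) + (0)(1/5) = 2/5.

0.4000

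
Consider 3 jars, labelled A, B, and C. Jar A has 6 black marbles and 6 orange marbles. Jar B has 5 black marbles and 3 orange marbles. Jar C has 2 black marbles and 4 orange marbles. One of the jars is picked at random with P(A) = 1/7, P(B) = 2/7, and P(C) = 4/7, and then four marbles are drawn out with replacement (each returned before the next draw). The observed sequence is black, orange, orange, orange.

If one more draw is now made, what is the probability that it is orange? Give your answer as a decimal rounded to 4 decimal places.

0.6100

Compute the likelihood of the observed sequence for each case: P(data | jar A) = (6/12)(6/12)(6/12)(6/12) = 0.0625; P(data | jar B) = (5/8)(3/8)(3/8)(3/8) = 0.032959; P(data | jar C) = (2/6)(4/6)(4/6)(4/6) = 0.098765.
Multiplying each by its prior: 1/7 · 0.0625 = 0.0089286, 2/7 · 0.032959 = 0.0094169, 4/7 · 0.098765 = 0.056437; with total 0.074783.
The posterior is then P(jar A | data) = 0.11939, P(jar B | data) = 0.12592, P(jar C | data) = 0.75468.
Averaging over the posterior, P(orange next | data) = (1/2)(0.11939) + (3/8)(0.12592) + (2/3)(0.75468) = 0.61004.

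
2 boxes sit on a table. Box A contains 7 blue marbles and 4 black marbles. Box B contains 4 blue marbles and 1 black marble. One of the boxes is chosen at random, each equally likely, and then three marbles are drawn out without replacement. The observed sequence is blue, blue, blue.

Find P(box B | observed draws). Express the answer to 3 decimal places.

Compute the likelihood of the observed sequence for each case: P(data | box A) = (7/11)(6/10)(5/9) = 7/33; P(data | box B) = (4/5)(3/4)(2/3) = 2/5.
Multiplying each by its prior: 1/2 · 7/33 = 7/66, 1/2 · 2/5 = 1/5; summing to 101/330.
By Bayes' rule, P(box B | data) = (1/5) / (101/330) = 66/101.

0.653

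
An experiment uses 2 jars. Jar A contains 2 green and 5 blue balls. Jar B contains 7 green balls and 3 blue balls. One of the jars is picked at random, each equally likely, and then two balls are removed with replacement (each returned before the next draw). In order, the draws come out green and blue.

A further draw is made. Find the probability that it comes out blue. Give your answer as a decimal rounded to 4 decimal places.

The likelihood of the observed sequence under each hypothesis: P(data | jar A) = (2/7)(5/7) = 0.20408; P(data | jar B) = (7/10)(3/10) = 0.21.
Multiplying each by its prior: 1/2 · 0.20408 = 0.10204, 1/2 · 0.21 = 0.105; summing to 0.20704.
Dividing through by the total gives posterior P(jar A | data) = 0.49285, P(jar B | data) = 0.50715.
So P(blue next | data) = Σ P(blue next | H) P(H | data) = (5/7)(0.49285) + (3/10)(0.50715) = 0.50418.

0.5042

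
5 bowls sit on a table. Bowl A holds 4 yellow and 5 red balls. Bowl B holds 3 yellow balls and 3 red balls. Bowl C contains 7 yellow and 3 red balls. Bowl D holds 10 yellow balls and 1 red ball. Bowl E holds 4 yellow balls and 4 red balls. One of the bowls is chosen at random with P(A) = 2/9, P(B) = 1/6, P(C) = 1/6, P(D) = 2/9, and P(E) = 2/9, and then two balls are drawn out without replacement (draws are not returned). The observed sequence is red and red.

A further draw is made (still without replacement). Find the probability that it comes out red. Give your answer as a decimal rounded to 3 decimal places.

Under each hypothesis, the probability of the observed sequence is: P(data | bowl A) = (5/9)(4/8) = 0.27778; P(data | bowl B) = (3/6)(2/5) = 0.2; P(data | bowl C) = (3/10)(2/9) = 0.066667; P(data | bowl D) = (1/11)(0/10) = 0; P(data | bowl E) = (4/8)(3/7) = 0.21429.
The prior-weighted likelihoods are 2/9 · 0.27778 = 0.061728, 1/6 · 0.2 = 0.033333, 1/6 · 0.066667 = 0.011111, 2/9 · 0 = 0, 2/9 · 0.21429 = 0.047619; summing to 0.15379.
The posterior is then P(bowl A | data) = 0.40138, P(bowl B | data) = 0.21674, P(bowl C | data) = 0.072248, P(bowl D | data) = 0, P(bowl E | data) = 0.30963.
So P(red next | data) = Σ P(red next | H) P(H | data) = (3/7)(0.40138) + (1/4)(0.21674) + (1/8)(0.072248) + (1/3)(0.30963) = 0.33845.

0.338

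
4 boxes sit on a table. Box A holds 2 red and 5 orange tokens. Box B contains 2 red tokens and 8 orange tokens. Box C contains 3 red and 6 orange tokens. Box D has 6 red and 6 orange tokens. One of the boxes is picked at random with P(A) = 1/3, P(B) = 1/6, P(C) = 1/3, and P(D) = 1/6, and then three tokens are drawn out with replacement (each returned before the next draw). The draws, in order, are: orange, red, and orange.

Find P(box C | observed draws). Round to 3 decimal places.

The likelihood of the observed sequence under each hypothesis: P(data | box A) = (5/7)(2/7)(5/7) = 0.14577; P(data | box B) = (8/10)(2/10)(8/10) = 0.128; P(data | box C) = (6/9)(3/9)(6/9) = 0.14815; P(data | box D) = (6/12)(6/12)(6/12) = 0.125.
Weighting by the prior gives 1/3 · 0.14577 = 0.048591, 1/6 · 0.128 = 0.021333, 1/3 · 0.14815 = 0.049383, 1/6 · 0.125 = 0.020833; summing to 0.14014.
So P(box C | data) = (0.049383) / (0.14014) = 0.35238.

0.352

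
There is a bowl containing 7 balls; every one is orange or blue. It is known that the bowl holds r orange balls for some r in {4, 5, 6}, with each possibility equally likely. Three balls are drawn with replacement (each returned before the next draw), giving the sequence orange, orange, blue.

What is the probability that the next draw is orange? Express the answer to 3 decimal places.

0.701

Under each hypothesis, the probability of the observed sequence is: P(data | r = 4) = (4/7)(4/7)(3/7) = 0.13994; P(data | r = 5) = (5/7)(5/7)(2/7) = 0.14577; P(data | r = 6) = (6/7)(6/7)(1/7) = 0.10496.
Weighting by the prior gives 1/3 · 0.13994 = 0.046647, 1/3 · 0.14577 = 0.048591, 1/3 · 0.10496 = 0.034985; with total 0.13022.
Dividing through by the total gives posterior P(r = 4 | data) = 0.35821, P(r = 5 | data) = 0.37313, P(r = 6 | data) = 0.26866.
Averaging over the posterior, P(orange next | data) = (4/7)(0.35821) + (5/7)(0.37313) + (6/7)(0.26866) = 0.70149.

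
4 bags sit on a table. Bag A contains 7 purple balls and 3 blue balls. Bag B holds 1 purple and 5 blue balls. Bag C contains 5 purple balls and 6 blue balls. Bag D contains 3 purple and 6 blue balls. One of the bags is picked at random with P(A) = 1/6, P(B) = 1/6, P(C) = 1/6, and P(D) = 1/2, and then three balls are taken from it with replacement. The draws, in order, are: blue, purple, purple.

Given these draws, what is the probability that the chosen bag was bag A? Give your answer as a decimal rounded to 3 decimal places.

Compute the likelihood of the observed sequence for each case: P(data | bag A) = (3/10)(7/10)(7/10) = 0.147; P(data | bag B) = (5/6)(1/6)(1/6) = 0.023148; P(data | bag C) = (6/11)(5/11)(5/11) = 0.1127; P(data | bag D) = (6/9)(3/9)(3/9) = 0.074074.
Multiplying each by its prior: 1/6 · 0.147 = 0.0245, 1/6 · 0.023148 = 0.003858, 1/6 · 0.1127 = 0.018783, 1/2 · 0.074074 = 0.037037; with total 0.084178.
Therefore the posterior P(bag A | data) = (0.0245) / (0.084178) = 0.29105.

0.291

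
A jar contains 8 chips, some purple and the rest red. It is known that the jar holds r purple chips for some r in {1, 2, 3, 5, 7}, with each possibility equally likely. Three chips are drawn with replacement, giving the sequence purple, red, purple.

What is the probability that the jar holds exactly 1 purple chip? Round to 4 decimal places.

Under each hypothesis, the probability of the observed sequence is: P(data | r = 1) = (1/8)(7/8)(1/8) = 0.013672; P(data | r = 2) = (2/8)(6/8)(2/8) = 0.046875; P(data | r = 3) = (3/8)(5/8)(3/8) = 0.087891; P(data | r = 5) = (5/8)(3/8)(5/8) = 0.14648; P(data | r = 7) = (7/8)(1/8)(7/8) = 0.095703.
The prior-weighted likelihoods are 1/5 · 0.013672 = 0.0027344, 1/5 · 0.046875 = 0.009375, 1/5 · 0.087891 = 0.017578, 1/5 · 0.14648 = 0.029297, 1/5 · 0.095703 = 0.019141; summing to 0.078125.
By Bayes' rule, P(r = 1 | data) = (0.0027344) / (0.078125) = 0.035.

0.0350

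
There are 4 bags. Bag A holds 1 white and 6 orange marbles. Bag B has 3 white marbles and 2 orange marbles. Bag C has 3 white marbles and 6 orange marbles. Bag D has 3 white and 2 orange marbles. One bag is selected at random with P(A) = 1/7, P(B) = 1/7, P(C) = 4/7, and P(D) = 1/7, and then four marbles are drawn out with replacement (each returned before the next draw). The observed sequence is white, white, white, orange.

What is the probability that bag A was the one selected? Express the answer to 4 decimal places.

The likelihood of the observed sequence under each hypothesis: P(data | bag A) = (1/7)(1/7)(1/7)(6/7) = 0.002499; P(data | bag B) = (3/5)(3/5)(3/5)(2/5) = 0.0864; P(data | bag C) = (3/9)(3/9)(3/9)(6/9) = 0.024691; P(data | bag D) = (3/5)(3/5)(3/5)(2/5) = 0.0864.
Multiplying each by its prior: 1/7 · 0.002499 = 0.00035699, 1/7 · 0.0864 = 0.012343, 4/7 · 0.024691 = 0.014109, 1/7 · 0.0864 = 0.012343; with total 0.039152.
So P(bag A | data) = (0.00035699) / (0.039152) = 0.0091181.

0.0091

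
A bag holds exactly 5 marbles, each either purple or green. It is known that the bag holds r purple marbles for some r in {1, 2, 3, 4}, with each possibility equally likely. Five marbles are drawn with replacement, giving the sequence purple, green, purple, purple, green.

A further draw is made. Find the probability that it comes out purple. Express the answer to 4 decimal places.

Compute the likelihood of the observed sequence for each case: P(data | r = 1) = (1/5)(4/5)(1/5)(1/5)(4/5) = 0.00512; P(data | r = 2) = (2/5)(3/5)(2/5)(2/5)(3/5) = 0.02304; P(data | r = 3) = (3/5)(2/5)(3/5)(3/5)(2/5) = 0.03456; P(data | r = 4) = (4/5)(1/5)(4/5)(4/5)(1/5) = 0.02048.
The prior-weighted likelihoods are 1/4 · 0.00512 = 0.00128, 1/4 · 0.02304 = 0.00576, 1/4 · 0.03456 = 0.00864, 1/4 · 0.02048 = 0.00512; these sum to 0.0208.
The posterior is then P(r = 1 | data) = 0.061538, P(r = 2 | data) = 0.27692, P(r = 3 | data) = 0.41538, P(r = 4 | data) = 0.24615.
Averaging over the posterior, P(purple next | data) = (1/5)(0.061538) + (2/5)(0.27692) + (3/5)(0.41538) + (4/5)(0.24615) = 0.56923.

0.5692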